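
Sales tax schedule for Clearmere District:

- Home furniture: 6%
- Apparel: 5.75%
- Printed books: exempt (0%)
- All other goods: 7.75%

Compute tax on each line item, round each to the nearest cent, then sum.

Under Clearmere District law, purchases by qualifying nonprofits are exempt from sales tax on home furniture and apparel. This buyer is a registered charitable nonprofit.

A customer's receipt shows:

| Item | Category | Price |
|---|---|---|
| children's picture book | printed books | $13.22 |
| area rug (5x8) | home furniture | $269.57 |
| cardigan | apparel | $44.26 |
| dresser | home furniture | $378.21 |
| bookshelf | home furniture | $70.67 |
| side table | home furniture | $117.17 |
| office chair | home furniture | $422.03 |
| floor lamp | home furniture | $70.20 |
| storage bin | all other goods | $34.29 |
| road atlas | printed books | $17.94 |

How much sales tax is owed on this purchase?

Children's picture book $13.22: printed books → 0% → $0.00
Area rug (5x8) $269.57: home furniture, buyer-exempt → 0% → $0.00
Cardigan $44.26: apparel, buyer-exempt → 0% → $0.00
Dresser $378.21: home furniture, buyer-exempt → 0% → $0.00
Bookshelf $70.67: home furniture, buyer-exempt → 0% → $0.00
Side table $117.17: home furniture, buyer-exempt → 0% → $0.00
Office chair $422.03: home furniture, buyer-exempt → 0% → $0.00
Floor lamp $70.20: home furniture, buyer-exempt → 0% → $0.00
Storage bin $34.29: all other goods → 7.75% → $2.66
Road atlas $17.94: printed books → 0% → $0.00
Total tax = $2.66

$2.66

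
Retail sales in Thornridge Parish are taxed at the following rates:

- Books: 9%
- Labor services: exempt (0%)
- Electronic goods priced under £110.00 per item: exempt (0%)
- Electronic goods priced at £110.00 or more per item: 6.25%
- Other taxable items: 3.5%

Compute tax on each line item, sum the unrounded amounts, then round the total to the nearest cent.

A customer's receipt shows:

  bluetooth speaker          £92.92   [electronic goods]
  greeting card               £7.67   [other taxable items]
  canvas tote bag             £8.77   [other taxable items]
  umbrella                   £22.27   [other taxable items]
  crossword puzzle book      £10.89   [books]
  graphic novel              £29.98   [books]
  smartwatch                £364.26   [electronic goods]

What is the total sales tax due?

£27.80

Bluetooth speaker £92.92: electronic goods, under £110.00 → 0% → £0.00
Greeting card £7.67: other taxable items → 3.5% → £0.26845
Canvas tote bag £8.77: other taxable items → 3.5% → £0.30695
Umbrella £22.27: other taxable items → 3.5% → £0.77945
Crossword puzzle book £10.89: books → 9% → £0.9801
Graphic novel £29.98: books → 9% → £2.6982
Smartwatch £364.26: electronic goods, £110.00 or more → 6.25% → £22.76625
Unrounded tax sum = £27.7994 → £27.80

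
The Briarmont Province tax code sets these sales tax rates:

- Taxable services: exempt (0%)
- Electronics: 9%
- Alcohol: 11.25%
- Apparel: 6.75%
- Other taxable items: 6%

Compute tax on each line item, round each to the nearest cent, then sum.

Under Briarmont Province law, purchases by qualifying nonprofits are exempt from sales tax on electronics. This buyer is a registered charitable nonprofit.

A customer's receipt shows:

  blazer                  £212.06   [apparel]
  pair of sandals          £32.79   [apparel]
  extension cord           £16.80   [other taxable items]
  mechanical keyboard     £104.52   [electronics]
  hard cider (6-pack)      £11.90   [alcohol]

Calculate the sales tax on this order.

Blazer £212.06: apparel → 6.75% → £14.31
Pair of sandals £32.79: apparel → 6.75% → £2.21
Extension cord £16.80: other taxable items → 6% → £1.01
Mechanical keyboard £104.52: electronics, buyer-exempt → 0% → £0.00
Hard cider (6-pack) £11.90: alcohol → 11.25% → £1.34
Total tax = £14.31 + £2.21 + £1.01 + £1.34 = £18.87

£18.87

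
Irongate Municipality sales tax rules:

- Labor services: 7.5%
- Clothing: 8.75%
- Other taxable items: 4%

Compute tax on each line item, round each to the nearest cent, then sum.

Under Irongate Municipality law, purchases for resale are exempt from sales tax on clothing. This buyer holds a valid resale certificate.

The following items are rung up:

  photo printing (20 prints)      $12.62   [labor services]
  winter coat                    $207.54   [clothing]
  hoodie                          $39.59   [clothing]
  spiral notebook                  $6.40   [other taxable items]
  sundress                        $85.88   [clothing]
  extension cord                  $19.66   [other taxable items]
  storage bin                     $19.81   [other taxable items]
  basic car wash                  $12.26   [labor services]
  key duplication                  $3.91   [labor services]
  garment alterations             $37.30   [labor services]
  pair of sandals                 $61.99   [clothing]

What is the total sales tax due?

$6.80

Photo printing (20 prints) $12.62: labor services → 7.5% → $0.95
Winter coat $207.54: clothing, buyer-exempt → 0% → $0.00
Hoodie $39.59: clothing, buyer-exempt → 0% → $0.00
Spiral notebook $6.40: other taxable items → 4% → $0.26
Sundress $85.88: clothing, buyer-exempt → 0% → $0.00
Extension cord $19.66: other taxable items → 4% → $0.79
Storage bin $19.81: other taxable items → 4% → $0.79
Basic car wash $12.26: labor services → 7.5% → $0.92
Key duplication $3.91: labor services → 7.5% → $0.29
Garment alterations $37.30: labor services → 7.5% → $2.80
Pair of sandals $61.99: clothing, buyer-exempt → 0% → $0.00
Total tax = $0.95 + $0.26 + $0.79 + $0.79 + $0.92 + $0.29 + $2.80 = $6.80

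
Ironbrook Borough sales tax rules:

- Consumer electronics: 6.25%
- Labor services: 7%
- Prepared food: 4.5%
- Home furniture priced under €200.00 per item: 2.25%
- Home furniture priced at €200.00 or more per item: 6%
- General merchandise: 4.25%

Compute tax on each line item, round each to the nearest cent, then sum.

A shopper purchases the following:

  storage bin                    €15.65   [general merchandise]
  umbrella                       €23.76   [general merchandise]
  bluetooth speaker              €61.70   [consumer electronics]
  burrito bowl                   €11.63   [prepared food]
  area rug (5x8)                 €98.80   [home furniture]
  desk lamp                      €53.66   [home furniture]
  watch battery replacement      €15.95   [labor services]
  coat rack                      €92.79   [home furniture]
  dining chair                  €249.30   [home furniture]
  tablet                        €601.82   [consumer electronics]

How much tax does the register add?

€65.27

Storage bin €15.65: general merchandise → 4.25% → €0.67
Umbrella €23.76: general merchandise → 4.25% → €1.01
Bluetooth speaker €61.70: consumer electronics → 6.25% → €3.86
Burrito bowl €11.63: prepared food → 4.5% → €0.52
Area rug (5x8) €98.80: home furniture, under €200.00 → 2.25% → €2.22
Desk lamp €53.66: home furniture, under €200.00 → 2.25% → €1.21
Watch battery replacement €15.95: labor services → 7% → €1.12
Coat rack €92.79: home furniture, under €200.00 → 2.25% → €2.09
Dining chair €249.30: home furniture, €200.00 or more → 6% → €14.96
Tablet €601.82: consumer electronics → 6.25% → €37.61
Total tax = €0.67 + €1.01 + €3.86 + €0.52 + €2.22 + €1.21 + €1.12 + €2.09 + €14.96 + €37.61 = €65.27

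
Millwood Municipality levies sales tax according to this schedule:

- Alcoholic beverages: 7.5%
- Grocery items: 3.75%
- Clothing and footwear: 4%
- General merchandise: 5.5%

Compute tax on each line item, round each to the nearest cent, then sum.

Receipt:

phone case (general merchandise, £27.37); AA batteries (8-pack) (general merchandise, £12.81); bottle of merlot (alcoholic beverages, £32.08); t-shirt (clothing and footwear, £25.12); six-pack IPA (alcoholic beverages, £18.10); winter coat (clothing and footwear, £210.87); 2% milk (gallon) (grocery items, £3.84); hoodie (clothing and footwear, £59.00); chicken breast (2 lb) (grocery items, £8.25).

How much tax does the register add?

£18.22

Phone case £27.37: general merchandise → 5.5% → £1.51
AA batteries (8-pack) £12.81: general merchandise → 5.5% → £0.70
Bottle of merlot £32.08: alcoholic beverages → 7.5% → £2.41
T-shirt £25.12: clothing and footwear → 4% → £1.00
Six-pack IPA £18.10: alcoholic beverages → 7.5% → £1.36
Winter coat £210.87: clothing and footwear → 4% → £8.43
2% milk (gallon) £3.84: grocery items → 3.75% → £0.14
Hoodie £59.00: clothing and footwear → 4% → £2.36
Chicken breast (2 lb) £8.25: grocery items → 3.75% → £0.31
Total tax = £1.51 + £0.70 + £2.41 + £1.00 + £1.36 + £8.43 + £0.14 + £2.36 + £0.31 = £18.22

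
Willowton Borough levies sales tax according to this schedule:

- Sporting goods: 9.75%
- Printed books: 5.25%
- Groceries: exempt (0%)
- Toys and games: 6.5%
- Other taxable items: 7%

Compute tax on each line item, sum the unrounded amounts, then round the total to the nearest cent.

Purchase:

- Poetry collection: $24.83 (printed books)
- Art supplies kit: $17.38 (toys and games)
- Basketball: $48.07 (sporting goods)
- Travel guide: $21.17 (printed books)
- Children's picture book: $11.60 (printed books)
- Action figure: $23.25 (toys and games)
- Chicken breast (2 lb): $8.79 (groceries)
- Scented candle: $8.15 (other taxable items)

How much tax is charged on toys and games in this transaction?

$2.64

Art supplies kit $17.38: toys and games → 6.5% → $1.1297
Action figure $23.25: toys and games → 6.5% → $1.51125
Tax on toys and games: unrounded sum = $2.64095 → $2.64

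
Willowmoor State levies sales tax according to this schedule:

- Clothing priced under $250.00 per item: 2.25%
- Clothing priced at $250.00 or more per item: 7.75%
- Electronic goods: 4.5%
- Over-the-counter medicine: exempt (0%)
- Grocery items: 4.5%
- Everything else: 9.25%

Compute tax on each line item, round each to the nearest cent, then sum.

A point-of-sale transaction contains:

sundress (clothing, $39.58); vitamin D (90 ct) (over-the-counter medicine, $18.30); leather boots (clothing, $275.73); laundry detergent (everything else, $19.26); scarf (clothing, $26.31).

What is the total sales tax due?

Sundress $39.58: clothing, under $250.00 → 2.25% → $0.89
Vitamin D (90 ct) $18.30: over-the-counter medicine → 0% → $0.00
Leather boots $275.73: clothing, $250.00 or more → 7.75% → $21.37
Laundry detergent $19.26: everything else → 9.25% → $1.78
Scarf $26.31: clothing, under $250.00 → 2.25% → $0.59
Total tax = $0.89 + $21.37 + $1.78 + $0.59 = $24.63

$24.63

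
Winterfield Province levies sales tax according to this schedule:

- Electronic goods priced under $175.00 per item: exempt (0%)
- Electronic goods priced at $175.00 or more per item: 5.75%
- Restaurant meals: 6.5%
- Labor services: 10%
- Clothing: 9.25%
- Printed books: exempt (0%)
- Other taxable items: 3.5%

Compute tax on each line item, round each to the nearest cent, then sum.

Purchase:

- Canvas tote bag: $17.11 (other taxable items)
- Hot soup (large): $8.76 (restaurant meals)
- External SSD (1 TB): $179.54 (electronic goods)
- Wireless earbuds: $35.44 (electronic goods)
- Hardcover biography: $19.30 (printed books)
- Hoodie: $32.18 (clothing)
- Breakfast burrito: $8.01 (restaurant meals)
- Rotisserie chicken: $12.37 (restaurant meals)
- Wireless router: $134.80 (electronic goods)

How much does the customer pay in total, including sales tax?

$463.30

Canvas tote bag $17.11: other taxable items → 3.5% → $0.60
Hot soup (large) $8.76: restaurant meals → 6.5% → $0.57
External SSD (1 TB) $179.54: electronic goods, $175.00 or more → 5.75% → $10.32
Wireless earbuds $35.44: electronic goods, under $175.00 → 0% → $0.00
Hardcover biography $19.30: printed books → 0% → $0.00
Hoodie $32.18: clothing → 9.25% → $2.98
Breakfast burrito $8.01: restaurant meals → 6.5% → $0.52
Rotisserie chicken $12.37: restaurant meals → 6.5% → $0.80
Wireless router $134.80: electronic goods, under $175.00 → 0% → $0.00
Subtotal = $447.51; tax = $15.79; total due = $463.30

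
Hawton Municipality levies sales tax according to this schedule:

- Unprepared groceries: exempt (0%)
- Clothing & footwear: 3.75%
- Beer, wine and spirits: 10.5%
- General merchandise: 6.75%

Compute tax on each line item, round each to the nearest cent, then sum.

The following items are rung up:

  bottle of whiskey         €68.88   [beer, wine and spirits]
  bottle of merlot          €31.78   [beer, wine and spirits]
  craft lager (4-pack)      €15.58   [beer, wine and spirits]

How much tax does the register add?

€12.21

Bottle of whiskey €68.88: beer, wine and spirits → 10.5% → €7.23
Bottle of merlot €31.78: beer, wine and spirits → 10.5% → €3.34
Craft lager (4-pack) €15.58: beer, wine and spirits → 10.5% → €1.64
Total tax = €7.23 + €3.34 + €1.64 = €12.21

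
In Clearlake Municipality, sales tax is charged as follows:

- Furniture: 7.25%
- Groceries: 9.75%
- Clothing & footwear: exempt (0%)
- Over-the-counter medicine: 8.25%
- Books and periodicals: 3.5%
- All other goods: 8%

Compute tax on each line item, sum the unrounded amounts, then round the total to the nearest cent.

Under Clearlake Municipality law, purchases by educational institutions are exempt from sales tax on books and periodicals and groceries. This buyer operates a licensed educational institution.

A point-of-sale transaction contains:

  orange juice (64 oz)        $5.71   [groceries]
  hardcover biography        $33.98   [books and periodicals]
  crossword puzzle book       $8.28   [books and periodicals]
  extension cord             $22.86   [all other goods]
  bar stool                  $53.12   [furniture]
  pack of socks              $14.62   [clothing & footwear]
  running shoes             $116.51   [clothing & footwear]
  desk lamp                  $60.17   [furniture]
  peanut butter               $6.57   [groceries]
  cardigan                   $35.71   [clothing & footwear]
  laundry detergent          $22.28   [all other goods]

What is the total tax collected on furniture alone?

$8.21

Bar stool $53.12: furniture → 7.25% → $3.8512
Desk lamp $60.17: furniture → 7.25% → $4.362325
Tax on furniture: unrounded sum = $8.213525 → $8.21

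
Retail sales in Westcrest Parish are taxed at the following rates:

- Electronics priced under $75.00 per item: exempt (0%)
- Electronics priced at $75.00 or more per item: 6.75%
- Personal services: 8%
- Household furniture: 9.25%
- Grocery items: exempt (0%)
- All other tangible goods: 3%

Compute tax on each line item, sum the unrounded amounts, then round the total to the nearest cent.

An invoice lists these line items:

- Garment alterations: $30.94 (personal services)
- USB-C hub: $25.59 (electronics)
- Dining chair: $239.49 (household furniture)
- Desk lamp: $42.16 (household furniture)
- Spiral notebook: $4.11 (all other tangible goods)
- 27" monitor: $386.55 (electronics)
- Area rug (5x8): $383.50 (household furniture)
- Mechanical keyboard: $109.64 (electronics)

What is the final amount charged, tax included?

Garment alterations $30.94: personal services → 8% → $2.4752
USB-C hub $25.59: electronics, under $75.00 → 0% → $0.00
Dining chair $239.49: household furniture → 9.25% → $22.152825
Desk lamp $42.16: household furniture → 9.25% → $3.8998
Spiral notebook $4.11: all other tangible goods → 3% → $0.1233
27" monitor $386.55: electronics, $75.00 or more → 6.75% → $26.092125
Area rug (5x8) $383.50: household furniture → 9.25% → $35.47375
Mechanical keyboard $109.64: electronics, $75.00 or more → 6.75% → $7.4007
Subtotal = $1221.98; unrounded tax = $97.6177 → $97.62; total due = $1319.60

$1319.60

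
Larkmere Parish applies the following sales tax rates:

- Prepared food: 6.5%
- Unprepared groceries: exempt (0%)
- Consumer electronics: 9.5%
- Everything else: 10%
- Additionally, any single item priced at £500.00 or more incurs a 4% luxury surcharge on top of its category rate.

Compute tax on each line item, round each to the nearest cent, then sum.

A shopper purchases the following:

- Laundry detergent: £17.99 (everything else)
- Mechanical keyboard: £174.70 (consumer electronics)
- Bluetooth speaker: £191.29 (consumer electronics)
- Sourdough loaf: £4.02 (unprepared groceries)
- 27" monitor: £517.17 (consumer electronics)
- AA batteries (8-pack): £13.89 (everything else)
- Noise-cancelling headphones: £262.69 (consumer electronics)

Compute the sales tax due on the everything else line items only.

Laundry detergent £17.99: everything else → 10% → £1.80
AA batteries (8-pack) £13.89: everything else → 10% → £1.39
Tax on everything else = £1.80 + £1.39 = £3.19

£3.19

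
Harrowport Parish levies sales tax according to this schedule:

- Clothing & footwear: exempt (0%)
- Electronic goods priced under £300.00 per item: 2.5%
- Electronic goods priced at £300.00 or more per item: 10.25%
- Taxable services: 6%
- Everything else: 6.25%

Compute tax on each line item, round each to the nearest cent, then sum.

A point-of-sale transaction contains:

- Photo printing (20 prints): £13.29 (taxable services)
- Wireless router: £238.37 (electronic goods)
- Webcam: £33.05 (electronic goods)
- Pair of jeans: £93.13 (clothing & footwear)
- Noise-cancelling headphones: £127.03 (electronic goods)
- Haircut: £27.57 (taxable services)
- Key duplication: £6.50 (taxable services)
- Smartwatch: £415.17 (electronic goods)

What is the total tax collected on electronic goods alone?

£52.52

Wireless router £238.37: electronic goods, under £300.00 → 2.5% → £5.96
Webcam £33.05: electronic goods, under £300.00 → 2.5% → £0.83
Noise-cancelling headphones £127.03: electronic goods, under £300.00 → 2.5% → £3.18
Smartwatch £415.17: electronic goods, £300.00 or more → 10.25% → £42.55
Tax on electronic goods = £5.96 + £0.83 + £3.18 + £42.55 = £52.52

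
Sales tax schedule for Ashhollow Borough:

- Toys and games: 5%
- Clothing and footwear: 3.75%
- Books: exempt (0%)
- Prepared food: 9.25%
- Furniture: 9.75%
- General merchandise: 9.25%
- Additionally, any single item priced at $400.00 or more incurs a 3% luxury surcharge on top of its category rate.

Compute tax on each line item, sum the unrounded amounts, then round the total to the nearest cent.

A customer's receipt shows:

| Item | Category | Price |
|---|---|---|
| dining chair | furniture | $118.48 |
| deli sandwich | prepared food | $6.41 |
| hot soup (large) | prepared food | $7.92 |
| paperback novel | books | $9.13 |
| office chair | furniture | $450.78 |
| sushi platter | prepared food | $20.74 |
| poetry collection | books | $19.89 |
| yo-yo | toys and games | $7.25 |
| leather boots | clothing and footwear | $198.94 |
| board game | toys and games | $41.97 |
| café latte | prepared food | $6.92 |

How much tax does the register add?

Dining chair $118.48: furniture → 9.75% → $11.5518
Deli sandwich $6.41: prepared food → 9.25% → $0.592925
Hot soup (large) $7.92: prepared food → 9.25% → $0.7326
Paperback novel $9.13: books → 0% → $0.00
Office chair $450.78: furniture → 9.75% + 3% surcharge = 12.75% → $57.47445
Sushi platter $20.74: prepared food → 9.25% → $1.91845
Poetry collection $19.89: books → 0% → $0.00
Yo-yo $7.25: toys and games → 5% → $0.3625
Leather boots $198.94: clothing and footwear → 3.75% → $7.46025
Board game $41.97: toys and games → 5% → $2.0985
Café latte $6.92: prepared food → 9.25% → $0.6401
Unrounded tax sum = $82.831575 → $82.83

$82.83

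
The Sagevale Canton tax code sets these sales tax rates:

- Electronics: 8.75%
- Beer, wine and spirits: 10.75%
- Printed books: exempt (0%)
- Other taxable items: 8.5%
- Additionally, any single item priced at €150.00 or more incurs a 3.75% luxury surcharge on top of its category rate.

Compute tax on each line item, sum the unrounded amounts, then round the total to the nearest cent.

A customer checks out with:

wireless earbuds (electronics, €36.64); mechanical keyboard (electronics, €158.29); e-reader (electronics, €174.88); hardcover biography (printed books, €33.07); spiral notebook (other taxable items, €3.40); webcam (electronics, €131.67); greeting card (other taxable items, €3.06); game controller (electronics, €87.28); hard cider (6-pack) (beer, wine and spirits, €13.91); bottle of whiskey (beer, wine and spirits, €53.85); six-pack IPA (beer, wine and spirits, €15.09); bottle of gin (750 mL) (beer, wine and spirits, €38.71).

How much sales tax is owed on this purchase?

€77.63

Wireless earbuds €36.64: electronics → 8.75% → €3.206
Mechanical keyboard €158.29: electronics → 8.75% + 3.75% surcharge = 12.5% → €19.78625
E-reader €174.88: electronics → 8.75% + 3.75% surcharge = 12.5% → €21.86
Hardcover biography €33.07: printed books → 0% → €0.00
Spiral notebook €3.40: other taxable items → 8.5% → €0.289
Webcam €131.67: electronics → 8.75% → €11.521125
Greeting card €3.06: other taxable items → 8.5% → €0.2601
Game controller €87.28: electronics → 8.75% → €7.637
Hard cider (6-pack) €13.91: beer, wine and spirits → 10.75% → €1.495325
Bottle of whiskey €53.85: beer, wine and spirits → 10.75% → €5.788875
Six-pack IPA €15.09: beer, wine and spirits → 10.75% → €1.622175
Bottle of gin (750 mL) €38.71: beer, wine and spirits → 10.75% → €4.161325
Unrounded tax sum = €77.627175 → €77.63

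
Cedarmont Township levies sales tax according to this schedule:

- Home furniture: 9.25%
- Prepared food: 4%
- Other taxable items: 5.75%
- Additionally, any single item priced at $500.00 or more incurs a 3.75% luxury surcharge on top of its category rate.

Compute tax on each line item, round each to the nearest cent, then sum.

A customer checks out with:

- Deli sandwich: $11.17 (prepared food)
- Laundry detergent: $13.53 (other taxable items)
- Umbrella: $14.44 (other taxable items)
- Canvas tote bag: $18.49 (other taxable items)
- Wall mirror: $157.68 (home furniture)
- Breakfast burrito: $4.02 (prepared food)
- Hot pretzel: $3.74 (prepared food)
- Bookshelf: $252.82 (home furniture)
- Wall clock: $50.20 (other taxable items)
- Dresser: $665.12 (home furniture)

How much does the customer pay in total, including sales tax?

Deli sandwich $11.17: prepared food → 4% → $0.45
Laundry detergent $13.53: other taxable items → 5.75% → $0.78
Umbrella $14.44: other taxable items → 5.75% → $0.83
Canvas tote bag $18.49: other taxable items → 5.75% → $1.06
Wall mirror $157.68: home furniture → 9.25% → $14.59
Breakfast burrito $4.02: prepared food → 4% → $0.16
Hot pretzel $3.74: prepared food → 4% → $0.15
Bookshelf $252.82: home furniture → 9.25% → $23.39
Wall clock $50.20: other taxable items → 5.75% → $2.89
Dresser $665.12: home furniture → 9.25% + 3.75% surcharge = 13% → $86.47
Subtotal = $1191.21; tax = $130.77; total due = $1321.98

$1321.98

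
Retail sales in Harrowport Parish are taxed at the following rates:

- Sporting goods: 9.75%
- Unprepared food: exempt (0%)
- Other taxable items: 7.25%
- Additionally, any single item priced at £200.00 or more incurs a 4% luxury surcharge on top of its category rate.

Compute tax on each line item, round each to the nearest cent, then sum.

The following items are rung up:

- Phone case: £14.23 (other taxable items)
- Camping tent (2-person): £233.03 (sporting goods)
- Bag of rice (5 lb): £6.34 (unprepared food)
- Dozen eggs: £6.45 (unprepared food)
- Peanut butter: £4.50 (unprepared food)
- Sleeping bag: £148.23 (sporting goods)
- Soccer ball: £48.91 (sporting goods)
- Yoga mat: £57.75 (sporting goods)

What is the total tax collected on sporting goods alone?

£56.89

Camping tent (2-person) £233.03: sporting goods → 9.75% + 4% surcharge = 13.75% → £32.04
Sleeping bag £148.23: sporting goods → 9.75% → £14.45
Soccer ball £48.91: sporting goods → 9.75% → £4.77
Yoga mat £57.75: sporting goods → 9.75% → £5.63
Tax on sporting goods = £32.04 + £14.45 + £4.77 + £5.63 = £56.89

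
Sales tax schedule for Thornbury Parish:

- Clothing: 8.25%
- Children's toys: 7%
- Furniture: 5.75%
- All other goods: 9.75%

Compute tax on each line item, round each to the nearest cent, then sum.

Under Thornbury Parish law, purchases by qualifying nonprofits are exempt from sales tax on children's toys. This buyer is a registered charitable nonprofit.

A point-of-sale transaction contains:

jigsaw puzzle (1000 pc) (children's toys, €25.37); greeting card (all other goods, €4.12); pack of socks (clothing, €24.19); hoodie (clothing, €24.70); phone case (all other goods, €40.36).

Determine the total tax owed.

Jigsaw puzzle (1000 pc) €25.37: children's toys, buyer-exempt → 0% → €0.00
Greeting card €4.12: all other goods → 9.75% → €0.40
Pack of socks €24.19: clothing → 8.25% → €2.00
Hoodie €24.70: clothing → 8.25% → €2.04
Phone case €40.36: all other goods → 9.75% → €3.94
Total tax = €0.40 + €2.00 + €2.04 + €3.94 = €8.38

€8.38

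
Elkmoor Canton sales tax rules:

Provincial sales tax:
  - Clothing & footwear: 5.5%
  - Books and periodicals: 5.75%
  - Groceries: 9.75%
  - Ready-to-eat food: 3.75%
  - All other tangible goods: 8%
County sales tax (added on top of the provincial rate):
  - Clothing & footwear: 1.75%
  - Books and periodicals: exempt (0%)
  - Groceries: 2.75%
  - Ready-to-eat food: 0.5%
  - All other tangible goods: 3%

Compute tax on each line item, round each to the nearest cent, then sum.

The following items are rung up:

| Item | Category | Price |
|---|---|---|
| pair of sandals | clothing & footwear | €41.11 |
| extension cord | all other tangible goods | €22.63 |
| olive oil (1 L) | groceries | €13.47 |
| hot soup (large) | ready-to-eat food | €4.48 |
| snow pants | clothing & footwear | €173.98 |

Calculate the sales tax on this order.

Pair of sandals €41.11: clothing & footwear → 5.5% + 1.75% county = 7.25% → €2.98
Extension cord €22.63: all other tangible goods → 8% + 3% county = 11% → €2.49
Olive oil (1 L) €13.47: groceries → 9.75% + 2.75% county = 12.5% → €1.68
Hot soup (large) €4.48: ready-to-eat food → 3.75% + 0.5% county = 4.25% → €0.19
Snow pants €173.98: clothing & footwear → 5.5% + 1.75% county = 7.25% → €12.61
Total tax = €2.98 + €2.49 + €1.68 + €0.19 + €12.61 = €19.95

€19.95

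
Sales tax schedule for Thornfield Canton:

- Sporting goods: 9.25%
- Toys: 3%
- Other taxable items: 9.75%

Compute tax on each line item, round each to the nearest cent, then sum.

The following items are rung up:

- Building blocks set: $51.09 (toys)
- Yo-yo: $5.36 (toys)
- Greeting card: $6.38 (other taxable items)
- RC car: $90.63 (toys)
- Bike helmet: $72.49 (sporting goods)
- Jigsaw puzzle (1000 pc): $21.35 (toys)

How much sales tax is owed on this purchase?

$12.38

Building blocks set $51.09: toys → 3% → $1.53
Yo-yo $5.36: toys → 3% → $0.16
Greeting card $6.38: other taxable items → 9.75% → $0.62
RC car $90.63: toys → 3% → $2.72
Bike helmet $72.49: sporting goods → 9.25% → $6.71
Jigsaw puzzle (1000 pc) $21.35: toys → 3% → $0.64
Total tax = $1.53 + $0.16 + $0.62 + $2.72 + $6.71 + $0.64 = $12.38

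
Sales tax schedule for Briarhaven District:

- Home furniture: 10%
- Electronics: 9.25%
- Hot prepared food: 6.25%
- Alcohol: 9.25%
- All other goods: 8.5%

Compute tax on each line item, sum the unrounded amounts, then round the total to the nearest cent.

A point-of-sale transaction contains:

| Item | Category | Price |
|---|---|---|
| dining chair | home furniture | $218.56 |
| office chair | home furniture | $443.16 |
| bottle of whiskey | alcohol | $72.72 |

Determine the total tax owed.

$72.90

Dining chair $218.56: home furniture → 10% → $21.856
Office chair $443.16: home furniture → 10% → $44.316
Bottle of whiskey $72.72: alcohol → 9.25% → $6.7266
Unrounded tax sum = $72.8986 → $72.90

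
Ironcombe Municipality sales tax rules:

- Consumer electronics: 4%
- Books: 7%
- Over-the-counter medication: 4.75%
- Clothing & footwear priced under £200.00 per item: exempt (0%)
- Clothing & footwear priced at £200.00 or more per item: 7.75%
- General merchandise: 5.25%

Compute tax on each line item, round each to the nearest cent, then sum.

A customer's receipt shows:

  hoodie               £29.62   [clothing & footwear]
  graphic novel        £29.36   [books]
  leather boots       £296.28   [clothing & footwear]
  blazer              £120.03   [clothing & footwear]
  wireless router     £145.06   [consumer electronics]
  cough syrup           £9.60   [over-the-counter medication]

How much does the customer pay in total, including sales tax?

£661.23

Hoodie £29.62: clothing & footwear, under £200.00 → 0% → £0.00
Graphic novel £29.36: books → 7% → £2.06
Leather boots £296.28: clothing & footwear, £200.00 or more → 7.75% → £22.96
Blazer £120.03: clothing & footwear, under £200.00 → 0% → £0.00
Wireless router £145.06: consumer electronics → 4% → £5.80
Cough syrup £9.60: over-the-counter medication → 4.75% → £0.46
Subtotal = £629.95; tax = £31.28; total due = £661.23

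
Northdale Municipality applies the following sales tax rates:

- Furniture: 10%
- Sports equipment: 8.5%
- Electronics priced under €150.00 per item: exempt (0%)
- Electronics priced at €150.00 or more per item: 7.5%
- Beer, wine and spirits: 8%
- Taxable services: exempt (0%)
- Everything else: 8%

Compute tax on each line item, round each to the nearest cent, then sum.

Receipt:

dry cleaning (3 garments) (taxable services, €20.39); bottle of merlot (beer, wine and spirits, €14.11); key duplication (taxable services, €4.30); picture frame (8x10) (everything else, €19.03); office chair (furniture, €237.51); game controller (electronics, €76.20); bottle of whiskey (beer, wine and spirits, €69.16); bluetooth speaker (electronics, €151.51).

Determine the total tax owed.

Dry cleaning (3 garments) €20.39: taxable services → 0% → €0.00
Bottle of merlot €14.11: beer, wine and spirits → 8% → €1.13
Key duplication €4.30: taxable services → 0% → €0.00
Picture frame (8x10) €19.03: everything else → 8% → €1.52
Office chair €237.51: furniture → 10% → €23.75
Game controller €76.20: electronics, under €150.00 → 0% → €0.00
Bottle of whiskey €69.16: beer, wine and spirits → 8% → €5.53
Bluetooth speaker €151.51: electronics, €150.00 or more → 7.5% → €11.36
Total tax = €1.13 + €1.52 + €23.75 + €5.53 + €11.36 = €43.29

€43.29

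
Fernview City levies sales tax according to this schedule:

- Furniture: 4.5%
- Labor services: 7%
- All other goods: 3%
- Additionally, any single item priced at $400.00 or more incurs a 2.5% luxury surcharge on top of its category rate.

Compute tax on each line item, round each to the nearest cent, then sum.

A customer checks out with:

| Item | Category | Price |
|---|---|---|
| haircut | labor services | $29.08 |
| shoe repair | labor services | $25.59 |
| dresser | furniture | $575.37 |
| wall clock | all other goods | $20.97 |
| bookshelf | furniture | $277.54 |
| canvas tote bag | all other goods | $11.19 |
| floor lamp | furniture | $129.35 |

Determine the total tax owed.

$63.39

Haircut $29.08: labor services → 7% → $2.04
Shoe repair $25.59: labor services → 7% → $1.79
Dresser $575.37: furniture → 4.5% + 2.5% surcharge = 7% → $40.28
Wall clock $20.97: all other goods → 3% → $0.63
Bookshelf $277.54: furniture → 4.5% → $12.49
Canvas tote bag $11.19: all other goods → 3% → $0.34
Floor lamp $129.35: furniture → 4.5% → $5.82
Total tax = $2.04 + $1.79 + $40.28 + $0.63 + $12.49 + $0.34 + $5.82 = $63.39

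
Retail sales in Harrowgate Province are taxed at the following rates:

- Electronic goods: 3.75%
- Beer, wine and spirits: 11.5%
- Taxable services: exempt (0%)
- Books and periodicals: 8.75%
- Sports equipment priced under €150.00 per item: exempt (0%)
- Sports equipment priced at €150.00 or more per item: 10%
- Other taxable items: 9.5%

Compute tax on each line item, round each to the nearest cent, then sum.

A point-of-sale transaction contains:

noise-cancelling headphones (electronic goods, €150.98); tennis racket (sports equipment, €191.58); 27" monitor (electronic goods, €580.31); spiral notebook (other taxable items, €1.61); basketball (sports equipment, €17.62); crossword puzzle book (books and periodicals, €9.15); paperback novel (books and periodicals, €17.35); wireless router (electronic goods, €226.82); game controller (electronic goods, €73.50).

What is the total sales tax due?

€60.32

Noise-cancelling headphones €150.98: electronic goods → 3.75% → €5.66
Tennis racket €191.58: sports equipment, €150.00 or more → 10% → €19.16
27" monitor €580.31: electronic goods → 3.75% → €21.76
Spiral notebook €1.61: other taxable items → 9.5% → €0.15
Basketball €17.62: sports equipment, under €150.00 → 0% → €0.00
Crossword puzzle book €9.15: books and periodicals → 8.75% → €0.80
Paperback novel €17.35: books and periodicals → 8.75% → €1.52
Wireless router €226.82: electronic goods → 3.75% → €8.51
Game controller €73.50: electronic goods → 3.75% → €2.76
Total tax = €5.66 + €19.16 + €21.76 + €0.15 + €0.80 + €1.52 + €8.51 + €2.76 = €60.32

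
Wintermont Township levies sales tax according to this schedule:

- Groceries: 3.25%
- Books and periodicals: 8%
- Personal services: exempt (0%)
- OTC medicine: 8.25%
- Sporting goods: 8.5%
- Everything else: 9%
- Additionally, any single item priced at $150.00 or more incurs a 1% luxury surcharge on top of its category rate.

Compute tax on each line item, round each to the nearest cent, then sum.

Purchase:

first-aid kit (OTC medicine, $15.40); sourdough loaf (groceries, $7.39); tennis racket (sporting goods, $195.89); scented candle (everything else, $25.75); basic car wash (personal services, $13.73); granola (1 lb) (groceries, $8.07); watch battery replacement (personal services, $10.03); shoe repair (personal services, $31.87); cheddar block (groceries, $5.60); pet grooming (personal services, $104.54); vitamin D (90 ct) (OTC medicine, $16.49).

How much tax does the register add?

$24.24

First-aid kit $15.40: OTC medicine → 8.25% → $1.27
Sourdough loaf $7.39: groceries → 3.25% → $0.24
Tennis racket $195.89: sporting goods → 8.5% + 1% surcharge = 9.5% → $18.61
Scented candle $25.75: everything else → 9% → $2.32
Basic car wash $13.73: personal services → 0% → $0.00
Granola (1 lb) $8.07: groceries → 3.25% → $0.26
Watch battery replacement $10.03: personal services → 0% → $0.00
Shoe repair $31.87: personal services → 0% → $0.00
Cheddar block $5.60: groceries → 3.25% → $0.18
Pet grooming $104.54: personal services → 0% → $0.00
Vitamin D (90 ct) $16.49: OTC medicine → 8.25% → $1.36
Total tax = $1.27 + $0.24 + $18.61 + $2.32 + $0.26 + $0.18 + $1.36 = $24.24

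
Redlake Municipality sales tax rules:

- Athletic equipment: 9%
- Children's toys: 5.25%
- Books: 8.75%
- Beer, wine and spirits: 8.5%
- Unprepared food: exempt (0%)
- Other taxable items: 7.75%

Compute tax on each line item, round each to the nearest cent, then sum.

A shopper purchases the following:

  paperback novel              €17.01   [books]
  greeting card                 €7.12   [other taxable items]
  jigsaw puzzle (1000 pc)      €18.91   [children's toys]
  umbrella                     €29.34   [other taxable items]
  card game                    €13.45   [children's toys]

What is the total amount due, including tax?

Paperback novel €17.01: books → 8.75% → €1.49
Greeting card €7.12: other taxable items → 7.75% → €0.55
Jigsaw puzzle (1000 pc) €18.91: children's toys → 5.25% → €0.99
Umbrella €29.34: other taxable items → 7.75% → €2.27
Card game €13.45: children's toys → 5.25% → €0.71
Subtotal = €85.83; tax = €6.01; total due = €91.84

€91.84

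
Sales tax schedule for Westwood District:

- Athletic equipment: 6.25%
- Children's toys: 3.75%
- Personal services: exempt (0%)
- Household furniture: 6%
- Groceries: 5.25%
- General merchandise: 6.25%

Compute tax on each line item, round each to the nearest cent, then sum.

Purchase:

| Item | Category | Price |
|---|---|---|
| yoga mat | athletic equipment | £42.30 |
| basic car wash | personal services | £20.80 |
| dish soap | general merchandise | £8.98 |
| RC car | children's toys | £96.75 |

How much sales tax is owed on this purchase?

Yoga mat £42.30: athletic equipment → 6.25% → £2.64
Basic car wash £20.80: personal services → 0% → £0.00
Dish soap £8.98: general merchandise → 6.25% → £0.56
RC car £96.75: children's toys → 3.75% → £3.63
Total tax = £2.64 + £0.56 + £3.63 = £6.83

£6.83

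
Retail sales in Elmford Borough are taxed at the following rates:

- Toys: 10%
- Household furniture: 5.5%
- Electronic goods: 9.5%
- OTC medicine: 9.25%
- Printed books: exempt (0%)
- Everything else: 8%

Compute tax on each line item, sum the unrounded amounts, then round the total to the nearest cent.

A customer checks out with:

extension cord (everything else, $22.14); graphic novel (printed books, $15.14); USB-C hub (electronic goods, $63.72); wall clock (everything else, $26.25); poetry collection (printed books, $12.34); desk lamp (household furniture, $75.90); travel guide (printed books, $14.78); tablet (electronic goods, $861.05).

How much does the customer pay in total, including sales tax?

Extension cord $22.14: everything else → 8% → $1.7712
Graphic novel $15.14: printed books → 0% → $0.00
USB-C hub $63.72: electronic goods → 9.5% → $6.0534
Wall clock $26.25: everything else → 8% → $2.10
Poetry collection $12.34: printed books → 0% → $0.00
Desk lamp $75.90: household furniture → 5.5% → $4.1745
Travel guide $14.78: printed books → 0% → $0.00
Tablet $861.05: electronic goods → 9.5% → $81.79975
Subtotal = $1091.32; unrounded tax = $95.89885 → $95.90; total due = $1187.22

$1187.22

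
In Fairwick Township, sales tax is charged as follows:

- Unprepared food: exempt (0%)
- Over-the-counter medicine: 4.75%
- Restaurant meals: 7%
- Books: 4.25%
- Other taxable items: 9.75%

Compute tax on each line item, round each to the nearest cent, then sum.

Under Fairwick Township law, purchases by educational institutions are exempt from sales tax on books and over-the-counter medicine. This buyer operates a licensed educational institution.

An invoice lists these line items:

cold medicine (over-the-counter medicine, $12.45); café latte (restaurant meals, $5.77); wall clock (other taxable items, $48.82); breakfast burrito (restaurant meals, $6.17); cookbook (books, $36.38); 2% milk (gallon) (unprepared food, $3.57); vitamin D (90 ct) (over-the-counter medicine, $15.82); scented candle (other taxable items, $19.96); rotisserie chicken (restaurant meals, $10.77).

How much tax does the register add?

Cold medicine $12.45: over-the-counter medicine, buyer-exempt → 0% → $0.00
Café latte $5.77: restaurant meals → 7% → $0.40
Wall clock $48.82: other taxable items → 9.75% → $4.76
Breakfast burrito $6.17: restaurant meals → 7% → $0.43
Cookbook $36.38: books, buyer-exempt → 0% → $0.00
2% milk (gallon) $3.57: unprepared food → 0% → $0.00
Vitamin D (90 ct) $15.82: over-the-counter medicine, buyer-exempt → 0% → $0.00
Scented candle $19.96: other taxable items → 9.75% → $1.95
Rotisserie chicken $10.77: restaurant meals → 7% → $0.75
Total tax = $0.40 + $4.76 + $0.43 + $1.95 + $0.75 = $8.29

$8.29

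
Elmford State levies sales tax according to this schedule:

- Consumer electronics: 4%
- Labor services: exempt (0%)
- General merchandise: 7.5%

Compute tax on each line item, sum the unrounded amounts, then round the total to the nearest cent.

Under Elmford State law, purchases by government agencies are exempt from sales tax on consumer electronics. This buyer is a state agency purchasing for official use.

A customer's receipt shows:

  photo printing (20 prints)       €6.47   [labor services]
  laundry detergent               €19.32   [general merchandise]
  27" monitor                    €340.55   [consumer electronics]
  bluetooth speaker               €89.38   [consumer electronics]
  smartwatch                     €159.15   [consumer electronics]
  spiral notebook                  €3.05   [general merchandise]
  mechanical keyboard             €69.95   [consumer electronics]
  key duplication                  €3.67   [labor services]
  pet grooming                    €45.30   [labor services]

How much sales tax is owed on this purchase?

Photo printing (20 prints) €6.47: labor services → 0% → €0.00
Laundry detergent €19.32: general merchandise → 7.5% → €1.449
27" monitor €340.55: consumer electronics, buyer-exempt → 0% → €0.00
Bluetooth speaker €89.38: consumer electronics, buyer-exempt → 0% → €0.00
Smartwatch €159.15: consumer electronics, buyer-exempt → 0% → €0.00
Spiral notebook €3.05: general merchandise → 7.5% → €0.22875
Mechanical keyboard €69.95: consumer electronics, buyer-exempt → 0% → €0.00
Key duplication €3.67: labor services → 0% → €0.00
Pet grooming €45.30: labor services → 0% → €0.00
Unrounded tax sum = €1.67775 → €1.68

€1.68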